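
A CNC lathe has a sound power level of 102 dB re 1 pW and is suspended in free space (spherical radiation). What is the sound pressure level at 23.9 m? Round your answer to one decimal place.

L_p = L_w − 10·log₁₀(4π·r²) with r = 23.9 m.
4π·r² = 7178 m², 10·log₁₀ of that is 38.560 dB.
L_p = 102 − 38.560 = 63.44 dB.

63.4 dB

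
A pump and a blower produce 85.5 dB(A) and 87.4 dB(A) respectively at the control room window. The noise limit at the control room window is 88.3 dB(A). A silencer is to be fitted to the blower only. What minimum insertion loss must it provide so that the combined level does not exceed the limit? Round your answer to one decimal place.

Fixed contribution from the other source: Σ 10^(L/10) = 10^(85.5/10) = 3.548e+08 (85.50 dB(A)).
To meet 88.3 dB(A) overall, the treated blower may contribute at most 10^(88.3/10) − 3.548e+08 = 3.213e+08, i.e. 85.07 dB(A).
So the blower must be reduced from 87.4 to 85.07 dB(A): IL = 2.33 dB.

2.3 dB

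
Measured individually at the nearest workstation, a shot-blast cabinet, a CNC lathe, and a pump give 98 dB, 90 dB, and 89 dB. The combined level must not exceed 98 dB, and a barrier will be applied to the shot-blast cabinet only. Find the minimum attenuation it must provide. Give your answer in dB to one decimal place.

The untreated sources together contribute 10^(90/10) + 10^(89/10) = 1.794e+09, i.e. 92.54 dB.
The limit corresponds to 10^(98/10) = 6.310e+09; subtracting the fixed part leaves 4.515e+09 for the shot-blast cabinet, i.e. 96.55 dB.
Required insertion loss = 98 − 96.55 = 1.45 dB.

1.5 dB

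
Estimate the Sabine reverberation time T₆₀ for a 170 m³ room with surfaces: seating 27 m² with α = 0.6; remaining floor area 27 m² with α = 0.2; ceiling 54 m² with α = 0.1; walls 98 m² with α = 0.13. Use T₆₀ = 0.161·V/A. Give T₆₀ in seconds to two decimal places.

0.69 s

A = Σ Sᵢαᵢ = 27·0.6 + 27·0.2 + 54·0.1 + 98·0.13 = 39.74 m².
T₆₀ = 0.161·V/A = 0.161·170/39.74 = 0.689 s.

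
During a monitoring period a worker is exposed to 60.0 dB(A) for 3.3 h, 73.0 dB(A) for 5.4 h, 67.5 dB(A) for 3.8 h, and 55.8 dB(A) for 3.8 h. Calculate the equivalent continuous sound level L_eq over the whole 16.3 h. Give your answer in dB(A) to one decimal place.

L_eq = 10·log₁₀[(1/T)·Σ tᵢ·10^(Lᵢ/10)] with T = 16.3 h.
Σ tᵢ·10^(Lᵢ/10) = 3.3·10^(60.0/10) + 5.4·10^(73.0/10) + 3.8·10^(67.5/10) + 3.8·10^(55.8/10) = 1.339e+08.
L_eq = 10·log₁₀(1.339e+08/16.3) = 69.14 dB(A).

69.1 dB(A)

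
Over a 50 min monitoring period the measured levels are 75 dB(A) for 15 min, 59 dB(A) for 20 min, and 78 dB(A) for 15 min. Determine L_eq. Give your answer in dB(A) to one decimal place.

74.6 dB(A)

L_eq = 10·log₁₀[(1/T)·Σ tᵢ·10^(Lᵢ/10)] with T = 50 min.
Σ tᵢ·10^(Lᵢ/10) = 15·10^(75/10) + 20·10^(59/10) + 15·10^(78/10) = 1.437e+09.
L_eq = 10·log₁₀(1.437e+09/50) = 74.58 dB(A).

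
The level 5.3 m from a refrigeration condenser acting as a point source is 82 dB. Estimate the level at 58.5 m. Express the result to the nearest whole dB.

Point-source attenuation: ΔL = 20·log₁₀(r₂/r₁) = 20·log₁₀(58.5/5.3) = 20.858 dB.
L₂ = 82 − 20·log₁₀(58.5/5.3) = 82 − 20.858 = 61.14 dB.

61 dB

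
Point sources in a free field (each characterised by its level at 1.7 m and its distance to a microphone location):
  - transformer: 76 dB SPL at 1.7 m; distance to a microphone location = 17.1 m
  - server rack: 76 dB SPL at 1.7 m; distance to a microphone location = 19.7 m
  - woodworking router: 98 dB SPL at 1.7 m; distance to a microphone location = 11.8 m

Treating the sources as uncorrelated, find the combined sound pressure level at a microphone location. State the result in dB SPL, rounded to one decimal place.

81.2 dB SPL

First find each source's level at the receiver (point-source: −20·log₁₀(r/r_ref)), then combine on an intensity basis.
transformer: 76 − 20·log₁₀(17.1/1.7) = 76 − 20.05 = 55.95 dB SPL.
server rack: 76 − 20·log₁₀(19.7/1.7) = 76 − 21.28 = 54.72 dB SPL.
woodworking router: 98 − 20·log₁₀(11.8/1.7) = 98 − 16.83 = 81.17 dB SPL.
Σ 10^(L/10) = 1.316e+08 → L_total = 10·log₁₀(1.316e+08) = 81.19 dB SPL.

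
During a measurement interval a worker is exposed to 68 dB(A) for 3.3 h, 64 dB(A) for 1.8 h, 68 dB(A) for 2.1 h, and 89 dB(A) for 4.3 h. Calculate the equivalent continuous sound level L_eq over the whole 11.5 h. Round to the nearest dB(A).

The energy average is taken in the linear domain: L_eq = 10·log₁₀[(Σ tᵢ·10^(Lᵢ/10))/T], T = 11.5 h.
Σ tᵢ·10^(Lᵢ/10) = 3.3·10^(68/10) + 1.8·10^(64/10) + 2.1·10^(68/10) + 4.3·10^(89/10) = 3.454e+09.
L_eq = 10·log₁₀(3.454e+09/11.5) = 84.78 dB(A).

85 dB(A)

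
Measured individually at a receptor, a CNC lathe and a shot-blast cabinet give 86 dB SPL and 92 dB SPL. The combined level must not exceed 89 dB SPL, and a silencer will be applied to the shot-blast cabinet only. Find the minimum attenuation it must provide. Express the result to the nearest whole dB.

6 dB

Everything except the shot-blast cabinet sums to 10^(86/10) = 3.981e+08 in linear terms, 86.00 dB SPL.
The limit corresponds to 10^(89/10) = 7.943e+08; subtracting the fixed part leaves 3.962e+08 for the shot-blast cabinet, i.e. 85.98 dB SPL.
Required insertion loss = 92 − 85.98 = 6.02 dB.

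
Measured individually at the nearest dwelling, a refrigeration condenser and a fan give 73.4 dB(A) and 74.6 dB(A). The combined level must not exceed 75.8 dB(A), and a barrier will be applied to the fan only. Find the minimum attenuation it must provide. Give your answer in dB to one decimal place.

Fixed contribution from the other source: Σ 10^(L/10) = 10^(73.4/10) = 2.188e+07 (73.40 dB(A)).
The limit corresponds to 10^(75.8/10) = 3.802e+07; subtracting the fixed part leaves 1.614e+07 for the fan, i.e. 72.08 dB(A).
So the fan must be reduced from 74.6 to 72.08 dB(A): IL = 2.52 dB.

2.5 dB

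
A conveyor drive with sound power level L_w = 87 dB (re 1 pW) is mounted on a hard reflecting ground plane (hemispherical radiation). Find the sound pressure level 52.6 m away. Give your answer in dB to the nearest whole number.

45 dB

The power spreads over a hemisphere of area 2π·r², so L_p = L_w − 10·log₁₀(2π·r²).
2π·r² = 1.738e+04 m², 10·log₁₀ of that is 42.402 dB.
L_p = 87 − 42.402 = 44.60 dB.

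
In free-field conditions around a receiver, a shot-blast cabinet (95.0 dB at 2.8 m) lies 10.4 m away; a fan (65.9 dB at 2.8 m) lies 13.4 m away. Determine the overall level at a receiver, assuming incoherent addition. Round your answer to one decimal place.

First find each source's level at the receiver (point-source: −20·log₁₀(r/r_ref)), then combine on an intensity basis.
shot-blast cabinet: 95.0 − 20·log₁₀(10.4/2.8) = 95.0 − 11.40 = 83.60 dB.
fan: 65.9 − 20·log₁₀(13.4/2.8) = 65.9 − 13.60 = 52.30 dB.
Σ 10^(L/10) = 2.294e+08 → L_total = 10·log₁₀(2.294e+08) = 83.61 dB.

83.6 dB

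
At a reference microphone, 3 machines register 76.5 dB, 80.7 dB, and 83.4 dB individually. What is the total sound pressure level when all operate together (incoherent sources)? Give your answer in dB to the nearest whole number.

86 dB

Incoherent sources combine by intensity addition: L_total = 10·log₁₀(Σ 10^(L_i/10)).
Σ 10^(L/10) = 10^(76.5/10) + 10^(80.7/10) + 10^(83.4/10) = 3.809e+08.
L_total = 10·log₁₀(3.809e+08) = 85.81 dB.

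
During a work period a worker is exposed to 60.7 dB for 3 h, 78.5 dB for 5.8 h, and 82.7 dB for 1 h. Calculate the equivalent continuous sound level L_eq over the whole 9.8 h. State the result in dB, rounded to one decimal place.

Weight each interval's intensity by its duration and average over T = 9.8 h:
Σ tᵢ·10^(Lᵢ/10) = 3·10^(60.7/10) + 5.8·10^(78.5/10) + 1·10^(82.7/10) = 6.003e+08.
L_eq = 10·log₁₀(6.003e+08/9.8) = 77.87 dB.

77.9 dB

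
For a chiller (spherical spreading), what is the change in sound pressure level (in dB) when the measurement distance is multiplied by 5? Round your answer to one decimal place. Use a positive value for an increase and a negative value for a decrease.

With spherical spreading the level changes by −20·log₁₀(r₂/r₁).
ΔL = −20·log₁₀(5) = -13.98 dB.

-14.0 dB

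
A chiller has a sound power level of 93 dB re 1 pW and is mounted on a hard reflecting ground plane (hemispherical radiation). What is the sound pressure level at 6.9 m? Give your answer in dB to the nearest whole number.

Free-field hemispherical radiation: L_p = L_w − 10·log₁₀(2π·r²), r = 6.9 m.
2π·r² = 299.1 m², 10·log₁₀ of that is 24.759 dB.
L_p = 93 − 24.759 = 68.24 dB.

68 dB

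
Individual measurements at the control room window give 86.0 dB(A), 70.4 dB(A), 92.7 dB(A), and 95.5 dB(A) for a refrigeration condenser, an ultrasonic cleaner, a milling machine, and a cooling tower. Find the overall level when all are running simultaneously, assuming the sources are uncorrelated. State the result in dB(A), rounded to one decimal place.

97.6 dB(A)

Incoherent sources combine by intensity addition: L_total = 10·log₁₀(Σ 10^(L_i/10)).
Σ 10^(L/10) = 10^(86.0/10) + 10^(70.4/10) + 10^(92.7/10) + 10^(95.5/10) = 5.819e+09.
L_total = 10·log₁₀(5.819e+09) = 97.65 dB(A).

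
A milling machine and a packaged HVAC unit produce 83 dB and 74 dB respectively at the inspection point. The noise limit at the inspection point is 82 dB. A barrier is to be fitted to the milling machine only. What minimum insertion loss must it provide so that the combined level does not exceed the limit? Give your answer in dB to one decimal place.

1.7 dB

Fixed contribution from the other source: Σ 10^(L/10) = 10^(74/10) = 2.512e+07 (74.00 dB).
The limit corresponds to 10^(82/10) = 1.585e+08; subtracting the fixed part leaves 1.334e+08 for the milling machine, i.e. 81.25 dB.
Required insertion loss = 83 − 81.25 = 1.75 dB.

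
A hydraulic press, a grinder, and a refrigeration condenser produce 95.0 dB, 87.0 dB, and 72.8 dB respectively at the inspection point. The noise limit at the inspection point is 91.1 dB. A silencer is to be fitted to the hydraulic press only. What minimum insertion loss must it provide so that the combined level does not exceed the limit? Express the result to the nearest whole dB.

6 dB

Everything except the hydraulic press sums to 10^(87.0/10) + 10^(72.8/10) = 5.202e+08 in linear terms, 87.16 dB.
The limit corresponds to 10^(91.1/10) = 1.288e+09; subtracting the fixed part leaves 7.680e+08 for the hydraulic press, i.e. 88.85 dB.
So the hydraulic press must be reduced from 95.0 to 88.85 dB: IL = 6.15 dB.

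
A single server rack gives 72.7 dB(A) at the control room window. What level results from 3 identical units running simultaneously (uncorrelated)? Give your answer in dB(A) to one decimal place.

N identical incoherent sources raise the level by 10·log₁₀ N.
L_total = 72.7 + 10·log₁₀(3) = 72.7 + 4.771 = 77.47 dB(A).

77.5 dB(A)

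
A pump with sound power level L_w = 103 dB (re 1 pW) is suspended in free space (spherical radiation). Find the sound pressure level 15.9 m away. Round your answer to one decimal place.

68.0 dB

L_p = L_w − 10·log₁₀(4π·r²) with r = 15.9 m.
4π·r² = 3177 m², 10·log₁₀ of that is 35.020 dB.
L_p = 103 − 35.020 = 67.98 dB.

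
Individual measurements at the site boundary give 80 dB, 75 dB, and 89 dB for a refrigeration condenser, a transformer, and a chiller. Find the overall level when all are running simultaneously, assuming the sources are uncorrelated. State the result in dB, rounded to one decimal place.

89.7 dB

Incoherent sources combine by intensity addition: L_total = 10·log₁₀(Σ 10^(L_i/10)).
Σ 10^(L/10) = 10^(80/10) + 10^(75/10) + 10^(89/10) = 9.260e+08.
L_total = 10·log₁₀(9.260e+08) = 89.67 dB.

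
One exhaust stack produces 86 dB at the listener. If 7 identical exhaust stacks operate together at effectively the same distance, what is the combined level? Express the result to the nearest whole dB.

94 dB

N identical incoherent sources raise the level by 10·log₁₀ N.
L_total = 86 + 10·log₁₀(7) = 86 + 8.451 = 94.45 dB.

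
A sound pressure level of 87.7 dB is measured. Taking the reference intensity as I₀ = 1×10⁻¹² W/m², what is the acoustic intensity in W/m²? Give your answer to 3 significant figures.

0.000589 W/m²

I = I₀·10^(L/10) = 10⁻¹² × 10^(87.7/10) = 10^(-3.230).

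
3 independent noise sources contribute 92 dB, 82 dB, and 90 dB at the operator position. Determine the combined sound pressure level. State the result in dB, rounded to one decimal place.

Incoherent sources combine by intensity addition: L_total = 10·log₁₀(Σ 10^(L_i/10)).
Σ 10^(L/10) = 10^(92/10) + 10^(82/10) + 10^(90/10) = 2.743e+09.
L_total = 10·log₁₀(2.743e+09) = 94.38 dB.

94.4 dB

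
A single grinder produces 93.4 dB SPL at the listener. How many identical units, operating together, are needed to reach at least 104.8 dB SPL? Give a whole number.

N identical sources give L₁ + 10·log₁₀ N, so require 10·log₁₀ N ≥ 104.8 − 93.4 = 11.4 dB.
N ≥ 10^(11.4/10) = 13.804, so N = 14.

14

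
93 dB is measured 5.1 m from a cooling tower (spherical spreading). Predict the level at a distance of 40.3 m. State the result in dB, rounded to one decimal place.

Spherical spreading from a point source gives a 20·log₁₀(r₂/r₁) drop.
L₂ = 93 − 20·log₁₀(40.3/5.1) = 93 − 17.955 = 75.05 dB.

75.0 dB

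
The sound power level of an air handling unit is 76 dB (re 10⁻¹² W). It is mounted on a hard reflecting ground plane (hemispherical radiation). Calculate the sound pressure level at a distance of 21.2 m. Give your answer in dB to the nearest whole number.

41 dB

Free-field hemispherical radiation: L_p = L_w − 10·log₁₀(2π·r²), r = 21.2 m.
2π·r² = 2824 m², 10·log₁₀ of that is 34.509 dB.
L_p = 76 − 34.509 = 41.49 dB.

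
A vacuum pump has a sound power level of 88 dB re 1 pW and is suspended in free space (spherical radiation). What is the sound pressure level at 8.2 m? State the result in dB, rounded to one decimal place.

58.7 dB

L_p = L_w − 10·log₁₀(4π·r²) with r = 8.2 m.
4π·r² = 845 m², 10·log₁₀ of that is 29.268 dB.
L_p = 88 − 29.268 = 58.73 dB.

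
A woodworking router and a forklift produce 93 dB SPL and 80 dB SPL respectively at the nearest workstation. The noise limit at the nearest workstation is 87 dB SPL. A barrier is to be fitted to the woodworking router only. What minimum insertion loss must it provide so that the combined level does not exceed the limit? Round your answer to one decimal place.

The untreated sources together contribute 10^(80/10) = 1.000e+08, i.e. 80.00 dB SPL.
To meet 87 dB SPL overall, the treated woodworking router may contribute at most 10^(87/10) − 1.000e+08 = 4.012e+08, i.e. 86.03 dB SPL.
So the woodworking router must be reduced from 93 to 86.03 dB SPL: IL = 6.97 dB.

7.0 dB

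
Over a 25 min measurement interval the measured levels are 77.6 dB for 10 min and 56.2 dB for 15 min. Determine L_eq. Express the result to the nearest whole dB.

74 dB

L_eq = 10·log₁₀[(1/T)·Σ tᵢ·10^(Lᵢ/10)] with T = 25 min.
Σ tᵢ·10^(Lᵢ/10) = 10·10^(77.6/10) + 15·10^(56.2/10) = 5.817e+08.
L_eq = 10·log₁₀(5.817e+08/25) = 73.67 dB.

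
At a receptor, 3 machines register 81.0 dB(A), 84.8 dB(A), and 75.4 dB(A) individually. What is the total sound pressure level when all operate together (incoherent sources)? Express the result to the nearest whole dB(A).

Incoherent sources combine by intensity addition: L_total = 10·log₁₀(Σ 10^(L_i/10)).
Σ 10^(L/10) = 10^(81.0/10) + 10^(84.8/10) + 10^(75.4/10) = 4.626e+08.
L_total = 10·log₁₀(4.626e+08) = 86.65 dB(A).

87 dB(A)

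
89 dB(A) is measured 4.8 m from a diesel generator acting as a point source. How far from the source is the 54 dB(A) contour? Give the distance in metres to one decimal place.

269.9 m

The 35.0 dB drop corresponds to a distance ratio of 10^(35.0/20) for a point source.
r₂ = 4.8·10^((89−54)/20) = 4.8·10^(35.0/20) = 269.92 m.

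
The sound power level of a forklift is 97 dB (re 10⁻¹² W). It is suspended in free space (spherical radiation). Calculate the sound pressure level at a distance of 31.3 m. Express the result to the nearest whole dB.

56 dB

L_p = L_w − 10·log₁₀(4π·r²) with r = 31.3 m.
4π·r² = 1.231e+04 m², 10·log₁₀ of that is 40.903 dB.
L_p = 97 − 40.903 = 56.10 dB.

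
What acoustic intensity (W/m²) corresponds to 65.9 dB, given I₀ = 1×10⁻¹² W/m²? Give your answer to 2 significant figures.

3.9e-06 W/m²

I = I₀·10^(L/10) = 10⁻¹² × 10^(65.9/10) = 10^(-5.410).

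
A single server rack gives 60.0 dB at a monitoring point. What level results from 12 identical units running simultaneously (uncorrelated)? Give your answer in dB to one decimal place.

70.8 dB

N identical incoherent sources raise the level by 10·log₁₀ N.
L_total = 60.0 + 10·log₁₀(12) = 60.0 + 10.792 = 70.79 dB.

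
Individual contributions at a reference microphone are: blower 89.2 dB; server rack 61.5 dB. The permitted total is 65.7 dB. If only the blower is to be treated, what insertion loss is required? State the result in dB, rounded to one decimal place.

25.6 dB

Fixed contribution from the other source: Σ 10^(L/10) = 10^(61.5/10) = 1.413e+06 (61.50 dB).
The limit corresponds to 10^(65.7/10) = 3.715e+06; subtracting the fixed part leaves 2.303e+06 for the blower, i.e. 63.62 dB.
Required insertion loss = 89.2 − 63.62 = 25.58 dB.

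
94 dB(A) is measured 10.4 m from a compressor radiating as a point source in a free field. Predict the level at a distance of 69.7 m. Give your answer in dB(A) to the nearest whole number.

Point-source attenuation: ΔL = 20·log₁₀(r₂/r₁) = 20·log₁₀(69.7/10.4) = 16.524 dB.
L₂ = 94 − 20·log₁₀(69.7/10.4) = 94 − 16.524 = 77.48 dB(A).

77 dB(A)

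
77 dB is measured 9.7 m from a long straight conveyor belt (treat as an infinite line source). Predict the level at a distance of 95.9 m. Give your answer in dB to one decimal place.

Line-source attenuation: ΔL = 10·log₁₀(r₂/r₁) = 10·log₁₀(95.9/9.7) = 9.950 dB.
L₂ = 77 − 10·log₁₀(95.9/9.7) = 77 − 9.950 = 67.05 dB.

67.0 dB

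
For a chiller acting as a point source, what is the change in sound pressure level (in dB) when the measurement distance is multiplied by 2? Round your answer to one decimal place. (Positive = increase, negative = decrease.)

Point-source spreading: ΔL = −20·log₁₀(r₂/r₁).
ΔL = −20·log₁₀(2) = -6.02 dB.

-6.0 dB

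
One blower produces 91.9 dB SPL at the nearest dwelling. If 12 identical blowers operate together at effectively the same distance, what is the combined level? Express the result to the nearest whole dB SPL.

N identical incoherent sources raise the level by 10·log₁₀ N.
L_total = 91.9 + 10·log₁₀(12) = 91.9 + 10.792 = 102.69 dB SPL.

103 dB SPL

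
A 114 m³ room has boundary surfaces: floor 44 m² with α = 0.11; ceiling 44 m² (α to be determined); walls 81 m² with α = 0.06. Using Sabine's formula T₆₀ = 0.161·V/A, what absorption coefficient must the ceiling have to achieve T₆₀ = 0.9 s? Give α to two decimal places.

0.24

From T₆₀ = 0.161·V/A, the target T₆₀ = 0.9 s needs A = 0.161·114/0.9 = 20.39 m².
Absorption from the other surfaces = 44·0.11 + 81·0.06 = 9.70 m², so the ceiling must supply 10.69 m² over 44 m².
α = 10.69/44 = 0.243.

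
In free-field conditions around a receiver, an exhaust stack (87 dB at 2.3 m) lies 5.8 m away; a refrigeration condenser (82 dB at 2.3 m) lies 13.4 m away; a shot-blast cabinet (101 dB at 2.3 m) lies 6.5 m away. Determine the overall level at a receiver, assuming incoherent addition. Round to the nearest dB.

First find each source's level at the receiver (point-source: −20·log₁₀(r/r_ref)), then combine on an intensity basis.
exhaust stack: 87 − 20·log₁₀(5.8/2.3) = 87 − 8.03 = 78.97 dB.
refrigeration condenser: 82 − 20·log₁₀(13.4/2.3) = 82 − 15.31 = 66.69 dB.
shot-blast cabinet: 101 − 20·log₁₀(6.5/2.3) = 101 − 9.02 = 91.98 dB.
Σ 10^(L/10) = 1.660e+09 → L_total = 10·log₁₀(1.660e+09) = 92.20 dB.

92 dB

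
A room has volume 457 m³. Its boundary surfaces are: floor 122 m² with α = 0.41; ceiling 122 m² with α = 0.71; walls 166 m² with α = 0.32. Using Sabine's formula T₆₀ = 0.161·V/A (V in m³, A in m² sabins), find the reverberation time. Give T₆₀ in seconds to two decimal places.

Summing Sᵢαᵢ: 122·0.41 + 122·0.71 + 166·0.32 = 189.76 m².
T₆₀ = 0.161·V/A = 0.161·457/189.76 = 0.388 s.

0.39 s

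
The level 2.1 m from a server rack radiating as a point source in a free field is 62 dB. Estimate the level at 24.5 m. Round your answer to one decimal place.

40.7 dB

For a point source, L₂ = L₁ − 20·log₁₀(r₂/r₁).
L₂ = 62 − 20·log₁₀(24.5/2.1) = 62 − 21.339 = 40.66 dB.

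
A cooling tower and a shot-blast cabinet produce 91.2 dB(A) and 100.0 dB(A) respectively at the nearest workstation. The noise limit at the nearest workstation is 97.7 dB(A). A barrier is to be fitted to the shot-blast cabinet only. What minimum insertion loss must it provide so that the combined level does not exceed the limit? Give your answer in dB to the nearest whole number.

The untreated sources together contribute 10^(91.2/10) = 1.318e+09, i.e. 91.20 dB(A).
The limit corresponds to 10^(97.7/10) = 5.888e+09; subtracting the fixed part leaves 4.570e+09 for the shot-blast cabinet, i.e. 96.60 dB(A).
So the shot-blast cabinet must be reduced from 100.0 to 96.60 dB(A): IL = 3.40 dB.

3 dB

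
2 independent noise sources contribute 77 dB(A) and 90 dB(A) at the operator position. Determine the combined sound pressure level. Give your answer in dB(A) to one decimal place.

Incoherent sources combine by intensity addition: L_total = 10·log₁₀(Σ 10^(L_i/10)).
Σ 10^(L/10) = 10^(77/10) + 10^(90/10) = 1.050e+09.
L_total = 10·log₁₀(1.050e+09) = 90.21 dB(A).

90.2 dB(A)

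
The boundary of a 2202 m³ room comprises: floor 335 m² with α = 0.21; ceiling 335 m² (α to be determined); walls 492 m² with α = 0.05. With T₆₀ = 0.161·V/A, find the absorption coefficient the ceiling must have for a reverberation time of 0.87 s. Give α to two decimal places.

A = 0.161·V/T₆₀ = 0.161·2202/0.87 = 407.50 m² sabins.
Absorption from the other surfaces = 335·0.21 + 492·0.05 = 94.95 m², so the ceiling must supply 312.55 m² over 335 m².
α = 312.55/335 = 0.933.

0.93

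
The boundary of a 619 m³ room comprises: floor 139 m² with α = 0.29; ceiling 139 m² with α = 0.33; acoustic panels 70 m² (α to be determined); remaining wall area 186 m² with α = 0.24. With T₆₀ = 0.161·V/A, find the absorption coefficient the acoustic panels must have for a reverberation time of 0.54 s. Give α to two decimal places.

0.77

A = 0.161·V/T₆₀ = 0.161·619/0.54 = 184.55 m² sabins.
Absorption from the other surfaces = 139·0.29 + 139·0.33 + 186·0.24 = 130.82 m², so the acoustic panels must supply 53.73 m² over 70 m².
α = 53.73/70 = 0.768.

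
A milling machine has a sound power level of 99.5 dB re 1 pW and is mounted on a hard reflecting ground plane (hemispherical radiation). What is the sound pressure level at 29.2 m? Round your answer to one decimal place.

62.2 dB

The power spreads over a hemisphere of area 2π·r², so L_p = L_w − 10·log₁₀(2π·r²).
2π·r² = 5357 m², 10·log₁₀ of that is 37.289 dB.
L_p = 99.5 − 37.289 = 62.21 dB.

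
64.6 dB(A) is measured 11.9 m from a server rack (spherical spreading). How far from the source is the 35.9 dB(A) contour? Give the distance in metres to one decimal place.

324.0 m

The 28.7 dB drop corresponds to a distance ratio of 10^(28.7/20) for a point source.
r₂ = 11.9·10^((64.6−35.9)/20) = 11.9·10^(28.7/20) = 324.00 m.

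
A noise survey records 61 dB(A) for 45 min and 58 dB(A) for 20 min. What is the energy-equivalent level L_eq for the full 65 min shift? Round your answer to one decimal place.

60.3 dB(A)

Weight each interval's intensity by its duration and average over T = 65 min:
Σ tᵢ·10^(Lᵢ/10) = 45·10^(61/10) + 20·10^(58/10) = 6.927e+07.
L_eq = 10·log₁₀(6.927e+07/65) = 60.28 dB(A).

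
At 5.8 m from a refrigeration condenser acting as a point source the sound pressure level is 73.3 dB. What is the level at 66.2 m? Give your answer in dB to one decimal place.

For a point source, L₂ = L₁ − 20·log₁₀(r₂/r₁).
L₂ = 73.3 − 20·log₁₀(66.2/5.8) = 73.3 − 21.149 = 52.15 dB.

52.2 dB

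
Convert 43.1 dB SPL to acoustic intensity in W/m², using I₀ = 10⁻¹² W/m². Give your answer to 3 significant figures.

I = I₀·10^(L/10) = 10⁻¹² × 10^(43.1/10) = 10^(-7.690).

2.04e-08 W/m²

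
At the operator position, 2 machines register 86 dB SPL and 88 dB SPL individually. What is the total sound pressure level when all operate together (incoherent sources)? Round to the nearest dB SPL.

For uncorrelated sources the intensities add, so convert each level to linear form, sum, and take 10·log₁₀ of the total.
Σ 10^(L/10) = 10^(86/10) + 10^(88/10) = 1.029e+09.
L_total = 10·log₁₀(1.029e+09) = 90.12 dB SPL.

90 dB SPL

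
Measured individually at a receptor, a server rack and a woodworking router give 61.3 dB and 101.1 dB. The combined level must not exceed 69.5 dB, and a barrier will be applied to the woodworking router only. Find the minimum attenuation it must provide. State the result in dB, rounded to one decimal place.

Fixed contribution from the other source: Σ 10^(L/10) = 10^(61.3/10) = 1.349e+06 (61.30 dB).
To meet 69.5 dB overall, the treated woodworking router may contribute at most 10^(69.5/10) − 1.349e+06 = 7.564e+06, i.e. 68.79 dB.
So the woodworking router must be reduced from 101.1 to 68.79 dB: IL = 32.31 dB.

32.3 dB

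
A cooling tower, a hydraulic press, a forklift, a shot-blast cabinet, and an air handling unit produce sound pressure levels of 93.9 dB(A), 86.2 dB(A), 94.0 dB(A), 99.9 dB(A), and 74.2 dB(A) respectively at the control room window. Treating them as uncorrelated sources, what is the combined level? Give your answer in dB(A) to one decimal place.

101.8 dB(A)

Incoherent sources combine by intensity addition: L_total = 10·log₁₀(Σ 10^(L_i/10)).
Σ 10^(L/10) = 10^(93.9/10) + 10^(86.2/10) + 10^(94.0/10) + 10^(99.9/10) + 10^(74.2/10) = 1.518e+10.
L_total = 10·log₁₀(1.518e+10) = 101.81 dB(A).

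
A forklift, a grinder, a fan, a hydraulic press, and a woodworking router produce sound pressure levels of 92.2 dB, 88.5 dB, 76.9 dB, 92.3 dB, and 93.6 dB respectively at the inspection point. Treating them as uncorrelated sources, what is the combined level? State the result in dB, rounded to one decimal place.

Incoherent sources combine by intensity addition: L_total = 10·log₁₀(Σ 10^(L_i/10)).
Σ 10^(L/10) = 10^(92.2/10) + 10^(88.5/10) + 10^(76.9/10) + 10^(92.3/10) + 10^(93.6/10) = 6.406e+09.
L_total = 10·log₁₀(6.406e+09) = 98.07 dB.

98.1 dB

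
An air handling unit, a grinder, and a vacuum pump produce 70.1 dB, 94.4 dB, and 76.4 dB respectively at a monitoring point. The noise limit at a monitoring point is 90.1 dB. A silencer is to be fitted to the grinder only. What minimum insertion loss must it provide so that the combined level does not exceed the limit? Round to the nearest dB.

Everything except the grinder sums to 10^(70.1/10) + 10^(76.4/10) = 5.388e+07 in linear terms, 77.31 dB.
To meet 90.1 dB overall, the treated grinder may contribute at most 10^(90.1/10) − 5.388e+07 = 9.694e+08, i.e. 89.87 dB.
So the grinder must be reduced from 94.4 to 89.87 dB: IL = 4.53 dB.

5 dB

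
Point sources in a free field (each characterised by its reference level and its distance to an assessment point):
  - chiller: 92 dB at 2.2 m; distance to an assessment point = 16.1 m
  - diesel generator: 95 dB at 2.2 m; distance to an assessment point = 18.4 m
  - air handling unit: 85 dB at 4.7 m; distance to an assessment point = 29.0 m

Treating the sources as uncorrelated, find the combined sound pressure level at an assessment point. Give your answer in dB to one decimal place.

79.2 dB

Propagate each source to the receiver with L = L_ref − 20·log₁₀(r/r_ref), then add intensities.
chiller: 92 − 20·log₁₀(16.1/2.2) = 92 − 17.29 = 74.71 dB.
diesel generator: 95 − 20·log₁₀(18.4/2.2) = 95 − 18.45 = 76.55 dB.
air handling unit: 85 − 20·log₁₀(29.0/4.7) = 85 − 15.81 = 69.19 dB.
Σ 10^(L/10) = 8.311e+07 → L_total = 10·log₁₀(8.311e+07) = 79.20 dB.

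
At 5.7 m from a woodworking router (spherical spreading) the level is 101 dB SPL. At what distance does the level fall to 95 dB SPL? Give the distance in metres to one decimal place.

11.4 m

For a point source L₁ − L₂ = 20·log₁₀(r₂/r₁), so r₂ = r₁·10^((L₁−L₂)/20).
r₂ = 5.7·10^((101−95)/20) = 5.7·10^(6.0/20) = 11.37 m.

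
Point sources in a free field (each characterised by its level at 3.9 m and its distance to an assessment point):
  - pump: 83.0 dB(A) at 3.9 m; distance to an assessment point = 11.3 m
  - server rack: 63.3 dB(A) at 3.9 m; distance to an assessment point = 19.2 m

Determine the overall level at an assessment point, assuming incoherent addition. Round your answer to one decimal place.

73.8 dB(A)

Apply inverse-square spreading to bring every level to the receiver, then sum 10^(L/10).
pump: 83.0 − 20·log₁₀(11.3/3.9) = 83.0 − 9.24 = 73.76 dB(A).
server rack: 63.3 − 20·log₁₀(19.2/3.9) = 63.3 − 13.84 = 49.46 dB(A).
Σ 10^(L/10) = 2.386e+07 → L_total = 10·log₁₀(2.386e+07) = 73.78 dB(A).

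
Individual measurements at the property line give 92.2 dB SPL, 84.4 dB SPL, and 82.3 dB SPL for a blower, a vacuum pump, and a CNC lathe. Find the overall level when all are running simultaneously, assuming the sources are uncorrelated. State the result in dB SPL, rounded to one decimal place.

Incoherent sources combine by intensity addition: L_total = 10·log₁₀(Σ 10^(L_i/10)).
Σ 10^(L/10) = 10^(92.2/10) + 10^(84.4/10) + 10^(82.3/10) = 2.105e+09.
L_total = 10·log₁₀(2.105e+09) = 93.23 dB SPL.

93.2 dB SPL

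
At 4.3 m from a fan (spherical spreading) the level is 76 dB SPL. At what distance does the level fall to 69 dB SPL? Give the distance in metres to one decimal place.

9.6 m

For a point source L₁ − L₂ = 20·log₁₀(r₂/r₁), so r₂ = r₁·10^((L₁−L₂)/20).
r₂ = 4.3·10^((76−69)/20) = 4.3·10^(7.0/20) = 9.63 m.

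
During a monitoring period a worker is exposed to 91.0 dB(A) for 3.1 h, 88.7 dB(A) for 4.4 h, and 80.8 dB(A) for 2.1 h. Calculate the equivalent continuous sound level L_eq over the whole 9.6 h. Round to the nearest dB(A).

L_eq = 10·log₁₀[(1/T)·Σ tᵢ·10^(Lᵢ/10)] with T = 9.6 h.
Σ tᵢ·10^(Lᵢ/10) = 3.1·10^(91.0/10) + 4.4·10^(88.7/10) + 2.1·10^(80.8/10) = 7.417e+09.
L_eq = 10·log₁₀(7.417e+09/9.6) = 88.88 dB(A).

89 dB(A)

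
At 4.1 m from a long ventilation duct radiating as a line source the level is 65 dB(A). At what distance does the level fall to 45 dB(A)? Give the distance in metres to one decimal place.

For a line source L₁ − L₂ = 10·log₁₀(r₂/r₁), so r₂ = r₁·10^((L₁−L₂)/10).
r₂ = 4.1·10^((65−45)/10) = 4.1·10^(20.0/10) = 410.00 m.

410.0 m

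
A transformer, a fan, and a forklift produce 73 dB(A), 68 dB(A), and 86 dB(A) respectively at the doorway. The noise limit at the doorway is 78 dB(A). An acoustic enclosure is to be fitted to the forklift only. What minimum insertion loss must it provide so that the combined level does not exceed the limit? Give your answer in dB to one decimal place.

The untreated sources together contribute 10^(73/10) + 10^(68/10) = 2.626e+07, i.e. 74.19 dB(A).
The limit corresponds to 10^(78/10) = 6.310e+07; subtracting the fixed part leaves 3.683e+07 for the forklift, i.e. 75.66 dB(A).
Required insertion loss = 86 − 75.66 = 10.34 dB.

10.3 dB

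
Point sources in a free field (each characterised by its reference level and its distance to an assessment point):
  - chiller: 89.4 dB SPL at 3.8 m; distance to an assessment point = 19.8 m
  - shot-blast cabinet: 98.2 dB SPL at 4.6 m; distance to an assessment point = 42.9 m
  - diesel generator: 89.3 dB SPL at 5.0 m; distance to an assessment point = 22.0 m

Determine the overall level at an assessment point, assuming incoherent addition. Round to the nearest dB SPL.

82 dB SPL

First find each source's level at the receiver (point-source: −20·log₁₀(r/r_ref)), then combine on an intensity basis.
chiller: 89.4 − 20·log₁₀(19.8/3.8) = 89.4 − 14.34 = 75.06 dB SPL.
shot-blast cabinet: 98.2 − 20·log₁₀(42.9/4.6) = 98.2 − 19.39 = 78.81 dB SPL.
diesel generator: 89.3 − 20·log₁₀(22.0/5.0) = 89.3 − 12.87 = 76.43 dB SPL.
Σ 10^(L/10) = 1.520e+08 → L_total = 10·log₁₀(1.520e+08) = 81.82 dB SPL.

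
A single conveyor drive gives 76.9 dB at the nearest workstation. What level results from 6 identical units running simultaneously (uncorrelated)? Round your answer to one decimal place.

84.7 dB

N identical incoherent sources raise the level by 10·log₁₀ N.
L_total = 76.9 + 10·log₁₀(6) = 76.9 + 7.782 = 84.68 dB.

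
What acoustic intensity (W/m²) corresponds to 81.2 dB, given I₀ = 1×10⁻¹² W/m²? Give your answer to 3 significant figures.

L = 10·log₁₀(I/I₀) ⇒ I = I₀·10^(L/10) = 10⁻¹² × 10^8.12.

0.000132 W/m²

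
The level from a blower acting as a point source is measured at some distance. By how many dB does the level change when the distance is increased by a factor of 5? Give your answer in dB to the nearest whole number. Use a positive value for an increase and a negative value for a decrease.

Point-source spreading: ΔL = −20·log₁₀(r₂/r₁).
ΔL = −20·log₁₀(5) = -13.98 dB.

-14 dB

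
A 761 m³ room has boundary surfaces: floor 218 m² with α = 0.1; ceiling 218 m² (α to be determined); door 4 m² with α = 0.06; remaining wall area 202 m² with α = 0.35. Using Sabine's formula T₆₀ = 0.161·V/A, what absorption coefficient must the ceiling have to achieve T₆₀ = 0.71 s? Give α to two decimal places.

0.37

From T₆₀ = 0.161·V/A, the target T₆₀ = 0.71 s needs A = 0.161·761/0.71 = 172.56 m².
Absorption from the other surfaces = 218·0.1 + 4·0.06 + 202·0.35 = 92.74 m², so the ceiling must supply 79.82 m² over 218 m².
α = 79.82/218 = 0.366.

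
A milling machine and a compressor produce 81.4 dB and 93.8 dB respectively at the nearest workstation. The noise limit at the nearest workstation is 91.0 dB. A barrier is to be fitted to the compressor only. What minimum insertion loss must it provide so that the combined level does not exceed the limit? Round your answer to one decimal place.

3.3 dB

The untreated sources together contribute 10^(81.4/10) = 1.380e+08, i.e. 81.40 dB.
The limit corresponds to 10^(91.0/10) = 1.259e+09; subtracting the fixed part leaves 1.121e+09 for the compressor, i.e. 90.50 dB.
So the compressor must be reduced from 93.8 to 90.50 dB: IL = 3.30 dB.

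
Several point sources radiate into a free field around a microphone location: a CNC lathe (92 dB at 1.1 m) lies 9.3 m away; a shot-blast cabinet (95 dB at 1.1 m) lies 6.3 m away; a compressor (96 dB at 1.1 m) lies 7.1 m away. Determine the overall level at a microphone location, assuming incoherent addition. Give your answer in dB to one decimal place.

First find each source's level at the receiver (point-source: −20·log₁₀(r/r_ref)), then combine on an intensity basis.
CNC lathe: 92 − 20·log₁₀(9.3/1.1) = 92 − 18.54 = 73.46 dB.
shot-blast cabinet: 95 − 20·log₁₀(6.3/1.1) = 95 − 15.16 = 79.84 dB.
compressor: 96 − 20·log₁₀(7.1/1.1) = 96 − 16.20 = 79.80 dB.
Σ 10^(L/10) = 2.141e+08 → L_total = 10·log₁₀(2.141e+08) = 83.31 dB.

83.3 dB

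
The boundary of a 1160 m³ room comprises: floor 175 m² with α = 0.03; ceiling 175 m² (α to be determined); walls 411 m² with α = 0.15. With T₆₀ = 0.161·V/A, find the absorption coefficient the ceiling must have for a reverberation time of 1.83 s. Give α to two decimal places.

Required total absorption A = 0.161·1160/1.83 = 102.05 m².
Absorption from the other surfaces = 175·0.03 + 411·0.15 = 66.90 m², so the ceiling must supply 35.15 m² over 175 m².
α = 35.15/175 = 0.201.

0.20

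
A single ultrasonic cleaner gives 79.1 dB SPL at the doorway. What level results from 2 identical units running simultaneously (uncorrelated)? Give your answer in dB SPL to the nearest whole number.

L_total = L₁ + 10·log₁₀ N for N identical incoherent sources.
L_total = 79.1 + 10·log₁₀(2) = 79.1 + 3.010 = 82.11 dB SPL.

82 dB SPL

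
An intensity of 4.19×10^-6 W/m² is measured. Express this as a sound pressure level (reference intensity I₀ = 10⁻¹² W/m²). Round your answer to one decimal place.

I/I₀ = 4.19×10^-6/10⁻¹² = 4.19×10^6, and L = 10·log₁₀(I/I₀).
L = 10·(0.6222 + 6) = 66.22 dB.

66.2 dB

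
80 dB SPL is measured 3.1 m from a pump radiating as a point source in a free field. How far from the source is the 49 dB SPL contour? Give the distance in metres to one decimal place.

110.0 m

The 31.0 dB drop corresponds to a distance ratio of 10^(31.0/20) for a point source.
r₂ = 3.1·10^((80−49)/20) = 3.1·10^(31.0/20) = 109.99 m.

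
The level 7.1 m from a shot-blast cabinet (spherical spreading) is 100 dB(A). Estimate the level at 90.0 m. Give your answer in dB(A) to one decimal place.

77.9 dB(A)

Point-source attenuation: ΔL = 20·log₁₀(r₂/r₁) = 20·log₁₀(90.0/7.1) = 22.060 dB.
L₂ = 100 − 20·log₁₀(90.0/7.1) = 100 − 22.060 = 77.94 dB(A).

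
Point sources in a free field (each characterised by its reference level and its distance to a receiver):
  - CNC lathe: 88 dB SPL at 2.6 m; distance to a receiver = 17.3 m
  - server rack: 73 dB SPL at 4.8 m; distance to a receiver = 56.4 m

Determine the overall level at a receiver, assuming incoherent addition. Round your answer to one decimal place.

First find each source's level at the receiver (point-source: −20·log₁₀(r/r_ref)), then combine on an intensity basis.
CNC lathe: 88 − 20·log₁₀(17.3/2.6) = 88 − 16.46 = 71.54 dB SPL.
server rack: 73 − 20·log₁₀(56.4/4.8) = 73 − 21.40 = 51.60 dB SPL.
Σ 10^(L/10) = 1.440e+07 → L_total = 10·log₁₀(1.440e+07) = 71.58 dB SPL.

71.6 dB SPL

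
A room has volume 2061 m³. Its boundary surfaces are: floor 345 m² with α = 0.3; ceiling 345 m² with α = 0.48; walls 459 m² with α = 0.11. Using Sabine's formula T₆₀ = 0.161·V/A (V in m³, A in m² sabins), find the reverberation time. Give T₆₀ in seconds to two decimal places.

1.04 s

A = Σ Sᵢαᵢ = 345·0.3 + 345·0.48 + 459·0.11 = 319.59 m².
T₆₀ = 0.161·V/A = 0.161·2061/319.59 = 1.038 s.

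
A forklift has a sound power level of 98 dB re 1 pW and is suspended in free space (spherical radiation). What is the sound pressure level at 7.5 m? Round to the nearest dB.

70 dB

The power spreads over a sphere of area 4π·r², so L_p = L_w − 10·log₁₀(4π·r²).
4π·r² = 706.9 m², 10·log₁₀ of that is 28.493 dB.
L_p = 98 − 28.493 = 69.51 dB.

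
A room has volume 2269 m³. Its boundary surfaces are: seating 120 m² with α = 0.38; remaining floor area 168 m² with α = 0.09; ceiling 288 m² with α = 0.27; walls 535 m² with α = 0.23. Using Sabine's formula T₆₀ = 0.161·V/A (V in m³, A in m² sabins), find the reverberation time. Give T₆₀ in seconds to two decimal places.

Total absorption A = 120·0.38 + 168·0.09 + 288·0.27 + 535·0.23 = 261.53 m² sabins.
T₆₀ = 0.161·V/A = 0.161·2269/261.53 = 1.397 s.

1.40 s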